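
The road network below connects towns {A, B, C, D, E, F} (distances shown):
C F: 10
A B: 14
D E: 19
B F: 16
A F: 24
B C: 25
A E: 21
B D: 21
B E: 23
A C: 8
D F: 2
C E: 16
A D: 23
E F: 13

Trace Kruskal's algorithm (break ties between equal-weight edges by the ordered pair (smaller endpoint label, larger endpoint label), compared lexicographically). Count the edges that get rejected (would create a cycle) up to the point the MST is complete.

Kruskal's algorithm — process edges by increasing weight (ties by edge label):
D F (2): add. Components now {A} {B} {C} {D,F} {E}
A C (8): add. Components now {A,C} {B} {D,F} {E}
C F (10): add. Components now {A,C,D,F} {B} {E}
E F (13): add. Components now {A,C,D,E,F} {B}
A B (14): add. Components now {A,B,C,D,E,F}
Edges rejected before the tree was complete: 0.

0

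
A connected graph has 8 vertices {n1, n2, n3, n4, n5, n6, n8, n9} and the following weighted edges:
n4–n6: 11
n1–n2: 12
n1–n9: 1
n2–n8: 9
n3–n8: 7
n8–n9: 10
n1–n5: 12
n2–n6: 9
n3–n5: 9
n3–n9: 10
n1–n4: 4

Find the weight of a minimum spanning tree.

49

Grow the tree from n1 using Prim:
Step 1: frontier [n1–n9 1, n1–n4 4, n1–n2 12, n1–n5 12] → take n1–n9 (1); add n9.
Step 2: frontier [n1–n4 4, n1–n2 12, n1–n5 12, n3–n9 10, n8–n9 10] → take n1–n4 (4); add n4.
Step 3: frontier [n1–n2 12, n1–n5 12, n4–n6 11, n3–n9 10, n8–n9 10] → take n3–n9 (10); add n3.
Step 4: frontier [n1–n2 12, n1–n5 12, n3–n8 7, n3–n5 9, n4–n6 11, n8–n9 10] → take n3–n8 (7); add n8.
Step 5: frontier [n1–n2 12, n1–n5 12, n3–n5 9, n4–n6 11, n2–n8 9] → take n2–n8 (9); add n2.
Step 6: frontier [n1–n5 12, n2–n6 9, n3–n5 9, n4–n6 11] → take n3–n5 (9); add n5.
Step 7: frontier [n2–n6 9, n4–n6 11] → take n2–n6 (9); add n6.
MST edges: n1–n9, n1–n4, n3–n9, n3–n8, n2–n8, n3–n5, n2–n6; total weight 1+4+10+7+9+9+9 = 49.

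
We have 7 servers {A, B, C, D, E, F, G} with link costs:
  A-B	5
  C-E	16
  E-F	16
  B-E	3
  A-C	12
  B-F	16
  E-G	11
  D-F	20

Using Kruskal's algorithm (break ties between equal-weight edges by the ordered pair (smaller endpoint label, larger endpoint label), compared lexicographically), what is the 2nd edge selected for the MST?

Kruskal's algorithm — process edges by increasing weight (ties by edge label):
B-E (3): add. Components now {A} {B,E} {C} {D} {F} {G}
A-B (5): add. Components now {A,B,E} {C} {D} {F} {G}
E-G (11): add. Components now {A,B,E,G} {C} {D} {F}
A-C (12): add. Components now {A,B,C,E,G} {D} {F}
B-F (16): add. Components now {A,B,C,E,F,G} {D}
C-E (16): skip — C and E already connected.
E-F (16): skip — E and F already connected.
D-F (20): add. Components now {A,B,C,D,E,F,G}
The 2nd edge added is A-B.

A-B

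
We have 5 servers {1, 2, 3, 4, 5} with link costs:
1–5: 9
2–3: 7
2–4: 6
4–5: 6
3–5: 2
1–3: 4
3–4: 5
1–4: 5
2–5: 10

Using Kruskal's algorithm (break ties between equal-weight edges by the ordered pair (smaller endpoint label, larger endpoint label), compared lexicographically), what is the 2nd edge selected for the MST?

1-3

Sort edges by weight, then run Kruskal:
3–5 (2): add. Components now {1} {2} {3,5} {4}
1–3 (4): add. Components now {1,3,5} {2} {4}
1–4 (5): add. Components now {1,3,4,5} {2}
3–4 (5): skip — 3 and 4 already connected.
2–4 (6): add. Components now {1,2,3,4,5}
The 2nd edge added is 1–3.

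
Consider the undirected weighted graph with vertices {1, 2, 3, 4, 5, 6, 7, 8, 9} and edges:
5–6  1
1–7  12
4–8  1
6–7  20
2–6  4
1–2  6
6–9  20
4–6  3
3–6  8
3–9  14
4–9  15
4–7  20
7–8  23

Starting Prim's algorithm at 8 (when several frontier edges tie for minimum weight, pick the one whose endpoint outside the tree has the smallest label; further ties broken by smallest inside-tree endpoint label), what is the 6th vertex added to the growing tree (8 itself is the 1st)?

Grow the tree from 8 using Prim:
Step 1: cheapest edge leaving the tree is 4–8 (1); add 4.
Step 2: cheapest edge leaving the tree is 4–6 (3); add 6.
Step 3: cheapest edge leaving the tree is 5–6 (1); add 5.
Step 4: cheapest edge leaving the tree is 2–6 (4); add 2.
Step 5: cheapest edge leaving the tree is 1–2 (6); add 1.
Step 6: cheapest edge leaving the tree is 3–6 (8); add 3.
Step 7: cheapest edge leaving the tree is 1–7 (12); add 7.
Step 8: cheapest edge leaving the tree is 3–9 (14); add 9.
Vertex order: 8, 4, 6, 5, 2, 1, 3, 7, 9. The 6th vertex is 1.

1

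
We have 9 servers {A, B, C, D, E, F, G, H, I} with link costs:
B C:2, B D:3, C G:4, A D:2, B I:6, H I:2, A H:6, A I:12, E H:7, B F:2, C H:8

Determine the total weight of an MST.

Kruskal's algorithm — process edges by increasing weight (ties by edge label):
A D (2): add — endpoints in different components.
B C (2): add — endpoints in different components.
B F (2): add — endpoints in different components.
H I (2): add — endpoints in different components.
B D (3): add — endpoints in different components.
C G (4): add — endpoints in different components.
A H (6): add — endpoints in different components.
B I (6): skip — B and I already connected.
E H (7): add — endpoints in different components.
MST edges: A D, B C, B F, H I, B D, C G, A H, E H; total weight 2+2+2+2+3+4+6+7 = 28.

28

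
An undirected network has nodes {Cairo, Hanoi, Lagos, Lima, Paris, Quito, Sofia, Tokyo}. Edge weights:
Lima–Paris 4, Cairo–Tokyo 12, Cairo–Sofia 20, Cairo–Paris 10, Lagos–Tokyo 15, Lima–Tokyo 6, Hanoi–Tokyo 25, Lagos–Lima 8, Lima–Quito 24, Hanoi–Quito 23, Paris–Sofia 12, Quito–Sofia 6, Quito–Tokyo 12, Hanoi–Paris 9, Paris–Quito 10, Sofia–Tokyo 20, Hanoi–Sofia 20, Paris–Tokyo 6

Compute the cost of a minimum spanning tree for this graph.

Prim's algorithm from Tokyo:
Step 1: cheapest edge leaving the tree is Lima–Tokyo (6); add Lima.
Step 2: cheapest edge leaving the tree is Lima–Paris (4); add Paris.
Step 3: cheapest edge leaving the tree is Lagos–Lima (8); add Lagos.
Step 4: cheapest edge leaving the tree is Hanoi–Paris (9); add Hanoi.
Step 5: cheapest edge leaving the tree is Cairo–Paris (10); add Cairo.
Step 6: cheapest edge leaving the tree is Paris–Quito (10); add Quito.
Step 7: cheapest edge leaving the tree is Quito–Sofia (6); add Sofia.
MST edges: Lima–Tokyo, Lima–Paris, Lagos–Lima, Hanoi–Paris, Cairo–Paris, Paris–Quito, Quito–Sofia; total weight 6+4+8+9+10+10+6 = 53.

53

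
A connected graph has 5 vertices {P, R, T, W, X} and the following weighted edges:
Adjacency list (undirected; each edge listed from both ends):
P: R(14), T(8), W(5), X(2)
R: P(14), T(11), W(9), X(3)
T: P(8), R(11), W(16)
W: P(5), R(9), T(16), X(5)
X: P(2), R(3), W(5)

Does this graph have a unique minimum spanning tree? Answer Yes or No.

No

Kruskal's algorithm — process edges by increasing weight (ties by edge label):
P–X (2): add. Components now {P,X} {T} {R} {W}
R–X (3): add. Components now {P,R,X} {T} {W}
P–W (5): add. Components now {P,R,W,X} {T}
W–X (5): skip — X and W already connected.
P–T (8): add. Components now {P,R,T,W,X}
Non-tree edge W–X has weight 5, equal to the heaviest edge on its tree cycle — swapping gives another MST of the same weight. Not unique.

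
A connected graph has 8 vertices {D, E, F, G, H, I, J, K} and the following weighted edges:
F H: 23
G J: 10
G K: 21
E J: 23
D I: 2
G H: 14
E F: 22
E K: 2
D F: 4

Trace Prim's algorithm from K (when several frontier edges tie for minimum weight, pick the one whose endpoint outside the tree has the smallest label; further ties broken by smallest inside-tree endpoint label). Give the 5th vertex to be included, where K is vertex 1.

H

Grow the tree from K using Prim:
Step 1: frontier [E K 2, G K 21] → take E K (2); add E.
Step 2: frontier [E F 22, E J 23, G K 21] → take G K (21); add G.
Step 3: frontier [E F 22, E J 23, G J 10, G H 14] → take G J (10); add J.
Step 4: frontier [E F 22, G H 14] → take G H (14); add H.
Step 5: frontier [E F 22, F H 23] → take E F (22); add F.
Step 6: frontier [D F 4] → take D F (4); add D.
Step 7: frontier [D I 2] → take D I (2); add I.
Vertex order: K, E, G, J, H, F, D, I. The 5th vertex is H.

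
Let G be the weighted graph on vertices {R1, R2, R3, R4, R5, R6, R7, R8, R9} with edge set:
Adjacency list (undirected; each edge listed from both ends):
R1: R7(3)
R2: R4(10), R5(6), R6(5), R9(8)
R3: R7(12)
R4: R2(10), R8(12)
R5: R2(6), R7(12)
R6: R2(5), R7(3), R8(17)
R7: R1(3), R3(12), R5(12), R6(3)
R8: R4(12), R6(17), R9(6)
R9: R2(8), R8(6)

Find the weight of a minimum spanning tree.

53

Kruskal's algorithm — process edges by increasing weight (ties by edge label):
R1 R7 (3): add — endpoints in different components.
R6 R7 (3): add — endpoints in different components.
R2 R6 (5): add — endpoints in different components.
R2 R5 (6): add — endpoints in different components.
R8 R9 (6): add — endpoints in different components.
R2 R9 (8): add — endpoints in different components.
R2 R4 (10): add — endpoints in different components.
R3 R7 (12): add — endpoints in different components.
MST edges: R1 R7, R6 R7, R2 R6, R2 R5, R8 R9, R2 R9, R2 R4, R3 R7; total weight 3+3+5+6+6+8+10+12 = 53.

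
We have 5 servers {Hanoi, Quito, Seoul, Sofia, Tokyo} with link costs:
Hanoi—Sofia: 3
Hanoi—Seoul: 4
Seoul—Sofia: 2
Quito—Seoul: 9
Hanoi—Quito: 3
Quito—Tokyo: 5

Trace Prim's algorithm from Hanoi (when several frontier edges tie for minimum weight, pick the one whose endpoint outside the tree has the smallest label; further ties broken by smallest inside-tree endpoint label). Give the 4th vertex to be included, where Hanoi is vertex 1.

Seoul

Grow the tree from Hanoi using Prim:
Step 1: cheapest edge leaving the tree is Hanoi—Quito (3); add Quito.
Step 2: cheapest edge leaving the tree is Hanoi—Sofia (3); add Sofia.
Step 3: cheapest edge leaving the tree is Seoul—Sofia (2); add Seoul.
Step 4: cheapest edge leaving the tree is Quito—Tokyo (5); add Tokyo.
Vertex order: Hanoi, Quito, Sofia, Seoul, Tokyo. The 4th vertex is Seoul.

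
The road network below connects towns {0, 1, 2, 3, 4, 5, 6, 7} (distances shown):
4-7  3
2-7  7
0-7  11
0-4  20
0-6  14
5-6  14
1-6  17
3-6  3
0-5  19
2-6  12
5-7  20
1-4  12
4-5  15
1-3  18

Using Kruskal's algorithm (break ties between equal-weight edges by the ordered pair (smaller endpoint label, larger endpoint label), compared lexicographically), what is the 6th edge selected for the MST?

2-6

Kruskal's algorithm — process edges by increasing weight (ties by edge label):
3-6 (3): add — endpoints in different components.
4-7 (3): add — endpoints in different components.
2-7 (7): add — endpoints in different components.
0-7 (11): add — endpoints in different components.
1-4 (12): add — endpoints in different components.
2-6 (12): add — endpoints in different components.
0-6 (14): skip — 0 and 6 already connected.
5-6 (14): add — endpoints in different components.
The 6th edge added is 2-6.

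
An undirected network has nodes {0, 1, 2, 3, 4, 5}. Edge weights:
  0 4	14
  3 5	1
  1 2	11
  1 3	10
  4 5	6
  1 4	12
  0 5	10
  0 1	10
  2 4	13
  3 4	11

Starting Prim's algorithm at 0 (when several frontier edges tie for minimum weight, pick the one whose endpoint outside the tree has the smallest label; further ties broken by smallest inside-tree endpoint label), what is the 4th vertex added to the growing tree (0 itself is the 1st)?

Prim's algorithm from 0:
Step 1: cheapest edge leaving the tree is 0 1 (10); add 1.
Step 2: cheapest edge leaving the tree is 1 3 (10); add 3.
Step 3: cheapest edge leaving the tree is 3 5 (1); add 5.
Step 4: cheapest edge leaving the tree is 4 5 (6); add 4.
Step 5: cheapest edge leaving the tree is 1 2 (11); add 2.
Vertex order: 0, 1, 3, 5, 4, 2. The 4th vertex is 5.

5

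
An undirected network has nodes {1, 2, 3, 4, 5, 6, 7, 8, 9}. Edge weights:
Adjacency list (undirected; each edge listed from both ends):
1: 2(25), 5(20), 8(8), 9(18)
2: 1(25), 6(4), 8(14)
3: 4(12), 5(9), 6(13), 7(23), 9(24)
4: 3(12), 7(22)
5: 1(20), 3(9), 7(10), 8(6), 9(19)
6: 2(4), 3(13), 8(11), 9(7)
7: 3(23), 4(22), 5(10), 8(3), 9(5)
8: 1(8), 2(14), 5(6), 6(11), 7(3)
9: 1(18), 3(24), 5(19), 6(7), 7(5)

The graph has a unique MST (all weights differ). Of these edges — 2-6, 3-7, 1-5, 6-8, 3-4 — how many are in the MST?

Kruskal: consider edges lightest-first.
7-8 (3): add — endpoints in different components.
2-6 (4): add — endpoints in different components.
7-9 (5): add — endpoints in different components.
5-8 (6): add — endpoints in different components.
6-9 (7): add — endpoints in different components.
1-8 (8): add — endpoints in different components.
3-5 (9): add — endpoints in different components.
5-7 (10): skip — 5 and 7 already connected.
6-8 (11): skip — 6 and 8 already connected.
3-4 (12): add — endpoints in different components.
MST edge set: {7-8, 2-6, 7-9, 5-8, 6-9, 1-8, 3-5, 3-4}.
Of the listed edges, {2-6, 3-4} are in the MST → 2.

2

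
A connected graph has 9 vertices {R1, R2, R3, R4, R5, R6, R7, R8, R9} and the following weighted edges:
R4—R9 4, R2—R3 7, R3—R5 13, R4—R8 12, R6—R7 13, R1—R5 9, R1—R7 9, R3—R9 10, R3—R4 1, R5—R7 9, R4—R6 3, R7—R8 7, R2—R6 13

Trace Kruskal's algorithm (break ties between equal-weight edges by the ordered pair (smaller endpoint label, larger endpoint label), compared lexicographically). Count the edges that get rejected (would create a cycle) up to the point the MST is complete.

2

Kruskal's algorithm — process edges by increasing weight (ties by edge label):
R3—R4 (1): add — endpoints in different components.
R4—R6 (3): add — endpoints in different components.
R4—R9 (4): add — endpoints in different components.
R2—R3 (7): add — endpoints in different components.
R7—R8 (7): add — endpoints in different components.
R1—R5 (9): add — endpoints in different components.
R1—R7 (9): add — endpoints in different components.
R5—R7 (9): skip — R7 and R5 already connected.
R3—R9 (10): skip — R9 and R3 already connected.
R4—R8 (12): add — endpoints in different components.
Edges rejected before the tree was complete: 2.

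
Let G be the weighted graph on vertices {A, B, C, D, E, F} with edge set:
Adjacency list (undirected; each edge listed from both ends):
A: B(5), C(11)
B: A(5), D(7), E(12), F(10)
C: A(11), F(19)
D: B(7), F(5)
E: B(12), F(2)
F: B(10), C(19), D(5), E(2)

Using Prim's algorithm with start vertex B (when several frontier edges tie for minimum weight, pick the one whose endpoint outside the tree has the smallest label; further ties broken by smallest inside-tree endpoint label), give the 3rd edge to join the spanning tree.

D-F

Grow the tree from B using Prim:
Step 1: frontier [A—B 5, B—D 7, B—F 10, B—E 12] → take A—B (5); add A.
Step 2: frontier [A—C 11, B—D 7, B—F 10, B—E 12] → take B—D (7); add D.
Step 3: frontier [A—C 11, B—F 10, B—E 12, D—F 5] → take D—F (5); add F.
Step 4: frontier [A—C 11, B—E 12, E—F 2, C—F 19] → take E—F (2); add E.
Step 5: frontier [A—C 11, C—F 19] → take A—C (11); add C.
The 3rd edge added is D—F.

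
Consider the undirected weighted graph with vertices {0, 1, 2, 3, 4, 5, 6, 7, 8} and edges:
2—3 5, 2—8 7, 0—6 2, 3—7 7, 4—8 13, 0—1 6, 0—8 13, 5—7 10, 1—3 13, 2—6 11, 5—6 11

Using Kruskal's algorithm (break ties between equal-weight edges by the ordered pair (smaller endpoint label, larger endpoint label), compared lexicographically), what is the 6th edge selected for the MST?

Kruskal's algorithm — process edges by increasing weight (ties by edge label):
0—6 (2): add — endpoints in different components.
2—3 (5): add — endpoints in different components.
0—1 (6): add — endpoints in different components.
2—8 (7): add — endpoints in different components.
3—7 (7): add — endpoints in different components.
5—7 (10): add — endpoints in different components.
2—6 (11): add — endpoints in different components.
5—6 (11): skip — 5 and 6 already connected.
0—8 (13): skip — 0 and 8 already connected.
1—3 (13): skip — 1 and 3 already connected.
4—8 (13): add — endpoints in different components.
The 6th edge added is 5—7.

5-7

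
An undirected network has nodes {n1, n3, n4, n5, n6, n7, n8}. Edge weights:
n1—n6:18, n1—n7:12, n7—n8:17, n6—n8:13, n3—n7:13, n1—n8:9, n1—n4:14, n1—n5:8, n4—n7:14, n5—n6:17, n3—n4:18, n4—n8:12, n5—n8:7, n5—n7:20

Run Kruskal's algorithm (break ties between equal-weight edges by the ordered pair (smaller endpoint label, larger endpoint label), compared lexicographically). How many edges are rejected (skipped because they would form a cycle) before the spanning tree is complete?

Sort edges by weight, then run Kruskal:
n5—n8 (7): add — endpoints in different components.
n1—n5 (8): add — endpoints in different components.
n1—n8 (9): skip — n8 and n1 already connected.
n1—n7 (12): add — endpoints in different components.
n4—n8 (12): add — endpoints in different components.
n3—n7 (13): add — endpoints in different components.
n6—n8 (13): add — endpoints in different components.
Edges rejected before the tree was complete: 1.

1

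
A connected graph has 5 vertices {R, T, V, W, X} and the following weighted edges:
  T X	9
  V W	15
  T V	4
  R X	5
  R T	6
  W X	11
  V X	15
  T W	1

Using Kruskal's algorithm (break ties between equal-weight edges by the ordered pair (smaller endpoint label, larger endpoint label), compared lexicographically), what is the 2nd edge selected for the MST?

Sort edges by weight, then run Kruskal:
T W (1): add. Components now {X} {T,W} {R} {V}
T V (4): add. Components now {X} {T,V,W} {R}
R X (5): add. Components now {R,X} {T,V,W}
R T (6): add. Components now {R,T,V,W,X}
The 2nd edge added is T V.

T-V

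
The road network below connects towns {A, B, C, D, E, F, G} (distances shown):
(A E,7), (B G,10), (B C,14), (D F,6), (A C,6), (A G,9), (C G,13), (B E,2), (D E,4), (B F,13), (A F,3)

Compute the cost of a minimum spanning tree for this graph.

Grow the tree from A using Prim:
Step 1: frontier [A F 3, A C 6, A E 7, A G 9] → take A F (3); add F.
Step 2: frontier [A C 6, A E 7, A G 9, D F 6, B F 13] → take A C (6); add C.
Step 3: frontier [A E 7, A G 9, C G 13, B C 14, D F 6, B F 13] → take D F (6); add D.
Step 4: frontier [A E 7, A G 9, C G 13, B C 14, D E 4, B F 13] → take D E (4); add E.
Step 5: frontier [A G 9, C G 13, B C 14, B E 2, B F 13] → take B E (2); add B.
Step 6: frontier [A G 9, B G 10, C G 13] → take A G (9); add G.
MST edges: A F, A C, D F, D E, B E, A G; total weight 3+6+6+4+2+9 = 30.

30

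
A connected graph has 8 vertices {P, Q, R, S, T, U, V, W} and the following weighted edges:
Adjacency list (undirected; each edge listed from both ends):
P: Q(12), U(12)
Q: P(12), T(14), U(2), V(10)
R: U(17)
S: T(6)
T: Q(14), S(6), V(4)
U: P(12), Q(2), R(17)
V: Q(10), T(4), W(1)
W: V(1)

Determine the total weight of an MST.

52

Sort edges by weight, then run Kruskal:
V—W (1): add — endpoints in different components.
Q—U (2): add — endpoints in different components.
T—V (4): add — endpoints in different components.
S—T (6): add — endpoints in different components.
Q—V (10): add — endpoints in different components.
P—Q (12): add — endpoints in different components.
P—U (12): skip — U and P already connected.
Q—T (14): skip — Q and T already connected.
R—U (17): add — endpoints in different components.
MST edges: V—W, Q—U, T—V, S—T, Q—V, P—Q, R—U; total weight 1+2+4+6+10+12+17 = 52.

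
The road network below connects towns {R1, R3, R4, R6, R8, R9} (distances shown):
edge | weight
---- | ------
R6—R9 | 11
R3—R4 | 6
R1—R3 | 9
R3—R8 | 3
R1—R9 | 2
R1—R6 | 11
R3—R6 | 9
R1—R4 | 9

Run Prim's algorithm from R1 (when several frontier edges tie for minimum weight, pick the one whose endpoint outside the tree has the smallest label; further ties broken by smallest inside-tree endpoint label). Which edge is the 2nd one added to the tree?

R1-R3

Prim, starting at R1.
Step 1: cheapest edge leaving the tree is R1—R9 (2); add R9.
Step 2: cheapest edge leaving the tree is R1—R3 (9); add R3.
Step 3: cheapest edge leaving the tree is R3—R8 (3); add R8.
Step 4: cheapest edge leaving the tree is R3—R4 (6); add R4.
Step 5: cheapest edge leaving the tree is R3—R6 (9); add R6.
The 2nd edge added is R1—R3.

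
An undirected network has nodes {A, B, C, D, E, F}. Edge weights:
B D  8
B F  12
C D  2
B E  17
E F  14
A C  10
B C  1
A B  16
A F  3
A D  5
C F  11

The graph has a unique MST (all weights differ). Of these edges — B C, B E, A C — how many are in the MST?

1

Kruskal: consider edges lightest-first.
B C (1): add. Components now {A} {B,C} {D} {E} {F}
C D (2): add. Components now {A} {B,C,D} {E} {F}
A F (3): add. Components now {A,F} {B,C,D} {E}
A D (5): add. Components now {A,B,C,D,F} {E}
B D (8): skip — B and D already connected.
A C (10): skip — A and C already connected.
C F (11): skip — C and F already connected.
B F (12): skip — B and F already connected.
E F (14): add. Components now {A,B,C,D,E,F}
MST edge set: {B C, C D, A F, A D, E F}.
Of the listed edges, {B C} are in the MST → 1.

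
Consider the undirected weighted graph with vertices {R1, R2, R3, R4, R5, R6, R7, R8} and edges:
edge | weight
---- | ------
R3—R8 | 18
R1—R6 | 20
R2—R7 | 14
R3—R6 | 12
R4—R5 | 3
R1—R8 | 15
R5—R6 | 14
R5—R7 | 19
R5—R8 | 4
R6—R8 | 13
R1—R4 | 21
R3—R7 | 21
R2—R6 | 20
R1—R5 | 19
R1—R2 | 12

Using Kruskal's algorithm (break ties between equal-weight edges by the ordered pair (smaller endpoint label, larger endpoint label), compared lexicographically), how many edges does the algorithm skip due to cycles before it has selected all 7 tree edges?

Kruskal: consider edges lightest-first.
R4—R5 (3): add — endpoints in different components.
R5—R8 (4): add — endpoints in different components.
R1—R2 (12): add — endpoints in different components.
R3—R6 (12): add — endpoints in different components.
R6—R8 (13): add — endpoints in different components.
R2—R7 (14): add — endpoints in different components.
R5—R6 (14): skip — R5 and R6 already connected.
R1—R8 (15): add — endpoints in different components.
Edges rejected before the tree was complete: 1.

1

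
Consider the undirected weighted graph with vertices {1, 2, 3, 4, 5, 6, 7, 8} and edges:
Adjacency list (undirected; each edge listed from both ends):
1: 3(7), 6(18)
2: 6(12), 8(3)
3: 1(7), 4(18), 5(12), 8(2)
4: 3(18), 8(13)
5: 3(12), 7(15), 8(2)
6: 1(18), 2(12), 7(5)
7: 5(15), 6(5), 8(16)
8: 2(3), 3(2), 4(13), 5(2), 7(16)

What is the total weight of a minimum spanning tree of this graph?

44

Grow the tree from 7 using Prim:
Step 1: frontier [6-7 5, 5-7 15, 7-8 16] → take 6-7 (5); add 6.
Step 2: frontier [2-6 12, 1-6 18, 5-7 15, 7-8 16] → take 2-6 (12); add 2.
Step 3: frontier [2-8 3, 1-6 18, 5-7 15, 7-8 16] → take 2-8 (3); add 8.
Step 4: frontier [1-6 18, 5-7 15, 3-8 2, 5-8 2, 4-8 13] → take 3-8 (2); add 3.
Step 5: frontier [1-3 7, 3-5 12, 3-4 18, 1-6 18, 5-7 15, 5-8 2, 4-8 13] → take 5-8 (2); add 5.
Step 6: frontier [1-3 7, 3-4 18, 1-6 18, 4-8 13] → take 1-3 (7); add 1.
Step 7: frontier [3-4 18, 4-8 13] → take 4-8 (13); add 4.
MST edges: 6-7, 2-6, 2-8, 3-8, 5-8, 1-3, 4-8; total weight 5+12+3+2+2+7+13 = 44.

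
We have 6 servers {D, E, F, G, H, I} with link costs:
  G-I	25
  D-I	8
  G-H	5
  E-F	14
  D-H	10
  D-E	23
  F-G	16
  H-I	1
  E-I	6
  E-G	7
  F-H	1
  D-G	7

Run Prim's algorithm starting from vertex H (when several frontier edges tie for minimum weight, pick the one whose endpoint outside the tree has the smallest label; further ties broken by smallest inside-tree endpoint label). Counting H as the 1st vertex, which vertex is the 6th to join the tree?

Prim's algorithm from H:
Step 1: cheapest edge leaving the tree is F-H (1); add F.
Step 2: cheapest edge leaving the tree is H-I (1); add I.
Step 3: cheapest edge leaving the tree is G-H (5); add G.
Step 4: cheapest edge leaving the tree is E-I (6); add E.
Step 5: cheapest edge leaving the tree is D-G (7); add D.
Vertex order: H, F, I, G, E, D. The 6th vertex is D.

D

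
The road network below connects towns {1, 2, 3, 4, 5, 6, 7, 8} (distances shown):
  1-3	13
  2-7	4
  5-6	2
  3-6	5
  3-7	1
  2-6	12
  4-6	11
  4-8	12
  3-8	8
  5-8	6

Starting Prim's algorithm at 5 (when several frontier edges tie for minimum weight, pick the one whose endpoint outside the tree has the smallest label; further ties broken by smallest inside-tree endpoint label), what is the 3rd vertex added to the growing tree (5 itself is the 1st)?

Prim's algorithm from 5:
Step 1: cheapest edge leaving the tree is 5-6 (2); add 6.
Step 2: cheapest edge leaving the tree is 3-6 (5); add 3.
Step 3: cheapest edge leaving the tree is 3-7 (1); add 7.
Step 4: cheapest edge leaving the tree is 2-7 (4); add 2.
Step 5: cheapest edge leaving the tree is 5-8 (6); add 8.
Step 6: cheapest edge leaving the tree is 4-6 (11); add 4.
Step 7: cheapest edge leaving the tree is 1-3 (13); add 1.
Vertex order: 5, 6, 3, 7, 2, 8, 4, 1. The 3rd vertex is 3.

3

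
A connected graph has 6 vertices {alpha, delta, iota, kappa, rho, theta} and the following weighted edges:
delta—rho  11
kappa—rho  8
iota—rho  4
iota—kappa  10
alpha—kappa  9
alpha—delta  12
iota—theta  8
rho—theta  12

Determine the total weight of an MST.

40

Sort edges by weight, then run Kruskal:
iota—rho (4): add. Components now {theta} {alpha} {kappa} {iota,rho} {delta}
iota—theta (8): add. Components now {iota,rho,theta} {alpha} {kappa} {delta}
kappa—rho (8): add. Components now {iota,kappa,rho,theta} {alpha} {delta}
alpha—kappa (9): add. Components now {alpha,iota,kappa,rho,theta} {delta}
iota—kappa (10): skip — kappa and iota already connected.
delta—rho (11): add. Components now {alpha,delta,iota,kappa,rho,theta}
MST edges: iota—rho, iota—theta, kappa—rho, alpha—kappa, delta—rho; total weight 4+8+8+9+11 = 40.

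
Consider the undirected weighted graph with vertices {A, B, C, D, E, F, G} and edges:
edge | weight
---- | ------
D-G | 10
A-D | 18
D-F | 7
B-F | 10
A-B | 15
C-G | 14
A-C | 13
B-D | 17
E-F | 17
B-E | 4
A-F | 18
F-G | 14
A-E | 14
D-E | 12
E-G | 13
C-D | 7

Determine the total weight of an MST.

Prim's algorithm from E:
Step 1: cheapest edge leaving the tree is B-E (4); add B.
Step 2: cheapest edge leaving the tree is B-F (10); add F.
Step 3: cheapest edge leaving the tree is D-F (7); add D.
Step 4: cheapest edge leaving the tree is C-D (7); add C.
Step 5: cheapest edge leaving the tree is D-G (10); add G.
Step 6: cheapest edge leaving the tree is A-C (13); add A.
MST edges: B-E, B-F, D-F, C-D, D-G, A-C; total weight 4+10+7+7+10+13 = 51.

51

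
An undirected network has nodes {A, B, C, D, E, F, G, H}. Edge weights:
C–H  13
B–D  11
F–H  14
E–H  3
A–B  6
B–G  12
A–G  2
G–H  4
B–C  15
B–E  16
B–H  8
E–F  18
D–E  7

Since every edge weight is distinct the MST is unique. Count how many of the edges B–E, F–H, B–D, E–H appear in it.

Kruskal: consider edges lightest-first.
A–G (2): add — endpoints in different components.
E–H (3): add — endpoints in different components.
G–H (4): add — endpoints in different components.
A–B (6): add — endpoints in different components.
D–E (7): add — endpoints in different components.
B–H (8): skip — B and H already connected.
B–D (11): skip — B and D already connected.
B–G (12): skip — B and G already connected.
C–H (13): add — endpoints in different components.
F–H (14): add — endpoints in different components.
MST edge set: {A–G, E–H, G–H, A–B, D–E, C–H, F–H}.
Of the listed edges, {F–H, E–H} are in the MST → 2.

2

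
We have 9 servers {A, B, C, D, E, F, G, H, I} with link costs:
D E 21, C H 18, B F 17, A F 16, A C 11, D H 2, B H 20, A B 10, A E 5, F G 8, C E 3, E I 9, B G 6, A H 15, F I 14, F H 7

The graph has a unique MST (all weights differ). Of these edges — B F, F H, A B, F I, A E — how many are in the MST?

3

Sort edges by weight, then run Kruskal:
D H (2): add — endpoints in different components.
C E (3): add — endpoints in different components.
A E (5): add — endpoints in different components.
B G (6): add — endpoints in different components.
F H (7): add — endpoints in different components.
F G (8): add — endpoints in different components.
E I (9): add — endpoints in different components.
A B (10): add — endpoints in different components.
MST edge set: {D H, C E, A E, B G, F H, F G, E I, A B}.
Of the listed edges, {F H, A B, A E} are in the MST → 3.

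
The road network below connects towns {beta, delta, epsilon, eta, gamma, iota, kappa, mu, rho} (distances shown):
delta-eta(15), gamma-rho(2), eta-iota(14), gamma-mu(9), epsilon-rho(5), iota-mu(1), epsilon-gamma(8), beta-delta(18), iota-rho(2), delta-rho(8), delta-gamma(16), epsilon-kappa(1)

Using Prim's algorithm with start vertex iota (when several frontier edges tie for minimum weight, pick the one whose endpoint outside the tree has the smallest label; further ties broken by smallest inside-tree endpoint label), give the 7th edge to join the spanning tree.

eta-iota

Grow the tree from iota using Prim:
Step 1: frontier [iota-mu 1, iota-rho 2, eta-iota 14] → take iota-mu (1); add mu.
Step 2: frontier [iota-rho 2, eta-iota 14, gamma-mu 9] → take iota-rho (2); add rho.
Step 3: frontier [eta-iota 14, gamma-mu 9, gamma-rho 2, epsilon-rho 5, delta-rho 8] → take gamma-rho (2); add gamma.
Step 4: frontier [epsilon-gamma 8, delta-gamma 16, eta-iota 14, epsilon-rho 5, delta-rho 8] → take epsilon-rho (5); add epsilon.
Step 5: frontier [epsilon-kappa 1, delta-gamma 16, eta-iota 14, delta-rho 8] → take epsilon-kappa (1); add kappa.
Step 6: frontier [delta-gamma 16, eta-iota 14, delta-rho 8] → take delta-rho (8); add delta.
Step 7: frontier [delta-eta 15, beta-delta 18, eta-iota 14] → take eta-iota (14); add eta.
Step 8: frontier [beta-delta 18] → take beta-delta (18); add beta.
The 7th edge added is eta-iota.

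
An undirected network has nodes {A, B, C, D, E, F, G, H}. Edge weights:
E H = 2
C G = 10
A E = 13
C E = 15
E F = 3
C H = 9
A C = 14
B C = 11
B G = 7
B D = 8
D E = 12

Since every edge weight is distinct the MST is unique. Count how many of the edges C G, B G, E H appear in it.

3

Kruskal: consider edges lightest-first.
E H (2): add — endpoints in different components.
E F (3): add — endpoints in different components.
B G (7): add — endpoints in different components.
B D (8): add — endpoints in different components.
C H (9): add — endpoints in different components.
C G (10): add — endpoints in different components.
B C (11): skip — B and C already connected.
D E (12): skip — D and E already connected.
A E (13): add — endpoints in different components.
MST edge set: {E H, E F, B G, B D, C H, C G, A E}.
Of the listed edges, {C G, B G, E H} are in the MST → 3.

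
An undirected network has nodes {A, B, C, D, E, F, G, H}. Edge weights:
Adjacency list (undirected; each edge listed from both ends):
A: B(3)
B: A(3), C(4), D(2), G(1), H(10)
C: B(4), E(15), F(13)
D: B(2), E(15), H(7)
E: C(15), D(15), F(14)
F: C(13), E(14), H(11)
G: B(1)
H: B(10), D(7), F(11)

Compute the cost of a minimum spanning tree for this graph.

42

Grow the tree from A using Prim:
Step 1: frontier [A-B 3] → take A-B (3); add B.
Step 2: frontier [B-G 1, B-D 2, B-C 4, B-H 10] → take B-G (1); add G.
Step 3: frontier [B-D 2, B-C 4, B-H 10] → take B-D (2); add D.
Step 4: frontier [B-C 4, B-H 10, D-H 7, D-E 15] → take B-C (4); add C.
Step 5: frontier [B-H 10, C-F 13, C-E 15, D-H 7, D-E 15] → take D-H (7); add H.
Step 6: frontier [C-F 13, C-E 15, D-E 15, F-H 11] → take F-H (11); add F.
Step 7: frontier [C-E 15, D-E 15, E-F 14] → take E-F (14); add E.
MST edges: A-B, B-G, B-D, B-C, D-H, F-H, E-F; total weight 3+1+2+4+7+11+14 = 42.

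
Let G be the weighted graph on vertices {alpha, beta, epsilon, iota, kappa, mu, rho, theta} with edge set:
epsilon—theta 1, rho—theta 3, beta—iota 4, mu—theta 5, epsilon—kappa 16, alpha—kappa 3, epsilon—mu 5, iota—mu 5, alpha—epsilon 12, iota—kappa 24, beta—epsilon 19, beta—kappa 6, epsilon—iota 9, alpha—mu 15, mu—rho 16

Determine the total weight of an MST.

27

Grow the tree from kappa using Prim:
Step 1: cheapest edge leaving the tree is alpha—kappa (3); add alpha.
Step 2: cheapest edge leaving the tree is beta—kappa (6); add beta.
Step 3: cheapest edge leaving the tree is beta—iota (4); add iota.
Step 4: cheapest edge leaving the tree is iota—mu (5); add mu.
Step 5: cheapest edge leaving the tree is epsilon—mu (5); add epsilon.
Step 6: cheapest edge leaving the tree is epsilon—theta (1); add theta.
Step 7: cheapest edge leaving the tree is rho—theta (3); add rho.
MST edges: alpha—kappa, beta—kappa, beta—iota, iota—mu, epsilon—mu, epsilon—theta, rho—theta; total weight 3+6+4+5+5+1+3 = 27.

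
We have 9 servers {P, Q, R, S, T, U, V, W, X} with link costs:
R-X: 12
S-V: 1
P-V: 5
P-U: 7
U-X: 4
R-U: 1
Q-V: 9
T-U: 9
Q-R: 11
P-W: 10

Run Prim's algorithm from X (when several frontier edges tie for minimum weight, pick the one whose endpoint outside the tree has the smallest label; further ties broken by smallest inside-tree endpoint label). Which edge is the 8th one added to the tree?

Grow the tree from X using Prim:
Step 1: frontier [U-X 4, R-X 12] → take U-X (4); add U.
Step 2: frontier [R-U 1, P-U 7, T-U 9, R-X 12] → take R-U (1); add R.
Step 3: frontier [Q-R 11, P-U 7, T-U 9] → take P-U (7); add P.
Step 4: frontier [P-V 5, P-W 10, Q-R 11, T-U 9] → take P-V (5); add V.
Step 5: frontier [P-W 10, Q-R 11, T-U 9, S-V 1, Q-V 9] → take S-V (1); add S.
Step 6: frontier [P-W 10, Q-R 11, T-U 9, Q-V 9] → take Q-V (9); add Q.
Step 7: frontier [P-W 10, T-U 9] → take T-U (9); add T.
Step 8: frontier [P-W 10] → take P-W (10); add W.
The 8th edge added is P-W.

P-W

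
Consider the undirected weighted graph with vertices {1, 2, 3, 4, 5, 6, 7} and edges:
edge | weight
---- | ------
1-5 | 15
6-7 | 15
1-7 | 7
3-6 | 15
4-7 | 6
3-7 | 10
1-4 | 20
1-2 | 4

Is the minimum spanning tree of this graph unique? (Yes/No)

No

Kruskal's algorithm — process edges by increasing weight (ties by edge label):
1-2 (4): add. Components now {1,2} {3} {4} {5} {6} {7}
4-7 (6): add. Components now {1,2} {3} {4,7} {5} {6}
1-7 (7): add. Components now {1,2,4,7} {3} {5} {6}
3-7 (10): add. Components now {1,2,3,4,7} {5} {6}
1-5 (15): add. Components now {1,2,3,4,5,7} {6}
3-6 (15): add. Components now {1,2,3,4,5,6,7}
Non-tree edge 6-7 has weight 15, equal to the heaviest edge on its tree cycle — swapping gives another MST of the same weight. Not unique.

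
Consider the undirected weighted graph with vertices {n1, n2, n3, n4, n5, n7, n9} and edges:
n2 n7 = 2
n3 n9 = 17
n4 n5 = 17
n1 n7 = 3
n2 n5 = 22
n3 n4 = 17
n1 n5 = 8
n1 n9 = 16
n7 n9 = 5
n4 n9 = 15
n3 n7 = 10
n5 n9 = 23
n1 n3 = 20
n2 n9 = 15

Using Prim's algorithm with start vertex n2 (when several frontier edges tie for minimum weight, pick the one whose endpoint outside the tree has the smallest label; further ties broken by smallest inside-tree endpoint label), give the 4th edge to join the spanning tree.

Grow the tree from n2 using Prim:
Step 1: frontier [n2 n7 2, n2 n9 15, n2 n5 22] → take n2 n7 (2); add n7.
Step 2: frontier [n2 n9 15, n2 n5 22, n1 n7 3, n7 n9 5, n3 n7 10] → take n1 n7 (3); add n1.
Step 3: frontier [n1 n5 8, n1 n9 16, n1 n3 20, n2 n9 15, n2 n5 22, n7 n9 5, n3 n7 10] → take n7 n9 (5); add n9.
Step 4: frontier [n1 n5 8, n1 n3 20, n2 n5 22, n3 n7 10, n4 n9 15, n3 n9 17, n5 n9 23] → take n1 n5 (8); add n5.
Step 5: frontier [n1 n3 20, n4 n5 17, n3 n7 10, n4 n9 15, n3 n9 17] → take n3 n7 (10); add n3.
Step 6: frontier [n3 n4 17, n4 n5 17, n4 n9 15] → take n4 n9 (15); add n4.
The 4th edge added is n1 n5.

n1-n5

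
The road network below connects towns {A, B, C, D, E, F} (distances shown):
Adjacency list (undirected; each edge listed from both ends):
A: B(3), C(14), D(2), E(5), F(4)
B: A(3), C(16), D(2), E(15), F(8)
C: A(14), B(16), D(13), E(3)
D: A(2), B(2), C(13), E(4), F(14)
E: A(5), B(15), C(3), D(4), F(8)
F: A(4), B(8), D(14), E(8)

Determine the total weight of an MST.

15

Prim, starting at C.
Step 1: cheapest edge leaving the tree is C–E (3); add E.
Step 2: cheapest edge leaving the tree is D–E (4); add D.
Step 3: cheapest edge leaving the tree is A–D (2); add A.
Step 4: cheapest edge leaving the tree is B–D (2); add B.
Step 5: cheapest edge leaving the tree is A–F (4); add F.
MST edges: C–E, D–E, A–D, B–D, A–F; total weight 3+4+2+2+4 = 15.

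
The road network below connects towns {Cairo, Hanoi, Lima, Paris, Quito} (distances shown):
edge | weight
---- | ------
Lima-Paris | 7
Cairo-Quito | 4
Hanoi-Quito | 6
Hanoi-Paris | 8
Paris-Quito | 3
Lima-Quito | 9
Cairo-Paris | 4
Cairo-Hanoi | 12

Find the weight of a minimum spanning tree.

Prim's algorithm from Cairo:
Step 1: cheapest edge leaving the tree is Cairo-Paris (4); add Paris.
Step 2: cheapest edge leaving the tree is Paris-Quito (3); add Quito.
Step 3: cheapest edge leaving the tree is Hanoi-Quito (6); add Hanoi.
Step 4: cheapest edge leaving the tree is Lima-Paris (7); add Lima.
MST edges: Cairo-Paris, Paris-Quito, Hanoi-Quito, Lima-Paris; total weight 4+3+6+7 = 20.

20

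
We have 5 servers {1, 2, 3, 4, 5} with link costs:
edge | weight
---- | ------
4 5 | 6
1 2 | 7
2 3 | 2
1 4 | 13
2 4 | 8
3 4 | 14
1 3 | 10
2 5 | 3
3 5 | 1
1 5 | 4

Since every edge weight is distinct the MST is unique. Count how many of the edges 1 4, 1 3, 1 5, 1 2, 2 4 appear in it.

Kruskal: consider edges lightest-first.
3 5 (1): add. Components now {1} {2} {3,5} {4}
2 3 (2): add. Components now {1} {2,3,5} {4}
2 5 (3): skip — 2 and 5 already connected.
1 5 (4): add. Components now {1,2,3,5} {4}
4 5 (6): add. Components now {1,2,3,4,5}
MST edge set: {3 5, 2 3, 1 5, 4 5}.
Of the listed edges, {1 5} are in the MST → 1.

1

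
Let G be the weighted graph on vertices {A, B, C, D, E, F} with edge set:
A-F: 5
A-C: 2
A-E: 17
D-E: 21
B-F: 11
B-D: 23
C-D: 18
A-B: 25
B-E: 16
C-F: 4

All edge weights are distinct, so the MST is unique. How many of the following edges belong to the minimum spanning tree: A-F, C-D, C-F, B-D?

Sort edges by weight, then run Kruskal:
A-C (2): add — endpoints in different components.
C-F (4): add — endpoints in different components.
A-F (5): skip — A and F already connected.
B-F (11): add — endpoints in different components.
B-E (16): add — endpoints in different components.
A-E (17): skip — A and E already connected.
C-D (18): add — endpoints in different components.
MST edge set: {A-C, C-F, B-F, B-E, C-D}.
Of the listed edges, {C-D, C-F} are in the MST → 2.

2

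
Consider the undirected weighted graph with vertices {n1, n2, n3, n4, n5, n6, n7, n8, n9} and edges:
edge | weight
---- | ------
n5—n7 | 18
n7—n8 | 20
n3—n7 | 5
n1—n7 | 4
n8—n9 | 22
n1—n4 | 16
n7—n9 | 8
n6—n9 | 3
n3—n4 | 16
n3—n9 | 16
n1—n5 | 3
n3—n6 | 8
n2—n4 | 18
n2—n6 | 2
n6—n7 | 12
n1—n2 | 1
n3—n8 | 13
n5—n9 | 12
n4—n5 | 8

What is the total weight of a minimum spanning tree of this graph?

Sort edges by weight, then run Kruskal:
n1—n2 (1): add — endpoints in different components.
n2—n6 (2): add — endpoints in different components.
n1—n5 (3): add — endpoints in different components.
n6—n9 (3): add — endpoints in different components.
n1—n7 (4): add — endpoints in different components.
n3—n7 (5): add — endpoints in different components.
n3—n6 (8): skip — n6 and n3 already connected.
n4—n5 (8): add — endpoints in different components.
n7—n9 (8): skip — n7 and n9 already connected.
n5—n9 (12): skip — n9 and n5 already connected.
n6—n7 (12): skip — n7 and n6 already connected.
n3—n8 (13): add — endpoints in different components.
MST edges: n1—n2, n2—n6, n1—n5, n6—n9, n1—n7, n3—n7, n4—n5, n3—n8; total weight 1+2+3+3+4+5+8+13 = 39.

39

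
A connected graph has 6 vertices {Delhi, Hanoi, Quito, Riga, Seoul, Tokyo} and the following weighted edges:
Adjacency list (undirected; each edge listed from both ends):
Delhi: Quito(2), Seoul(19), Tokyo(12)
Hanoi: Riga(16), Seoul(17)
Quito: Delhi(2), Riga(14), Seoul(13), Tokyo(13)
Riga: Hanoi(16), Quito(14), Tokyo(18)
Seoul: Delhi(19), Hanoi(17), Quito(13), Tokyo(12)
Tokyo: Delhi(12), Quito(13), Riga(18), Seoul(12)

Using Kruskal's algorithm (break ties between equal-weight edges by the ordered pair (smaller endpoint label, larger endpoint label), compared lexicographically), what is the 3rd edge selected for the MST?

Seoul-Tokyo

Kruskal's algorithm — process edges by increasing weight (ties by edge label):
Delhi–Quito (2): add. Components now {Hanoi} {Seoul} {Tokyo} {Delhi,Quito} {Riga}
Delhi–Tokyo (12): add. Components now {Hanoi} {Seoul} {Delhi,Quito,Tokyo} {Riga}
Seoul–Tokyo (12): add. Components now {Hanoi} {Delhi,Quito,Seoul,Tokyo} {Riga}
Quito–Seoul (13): skip — Seoul and Quito already connected.
Quito–Tokyo (13): skip — Tokyo and Quito already connected.
Quito–Riga (14): add. Components now {Hanoi} {Delhi,Quito,Riga,Seoul,Tokyo}
Hanoi–Riga (16): add. Components now {Delhi,Hanoi,Quito,Riga,Seoul,Tokyo}
The 3rd edge added is Seoul–Tokyo.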